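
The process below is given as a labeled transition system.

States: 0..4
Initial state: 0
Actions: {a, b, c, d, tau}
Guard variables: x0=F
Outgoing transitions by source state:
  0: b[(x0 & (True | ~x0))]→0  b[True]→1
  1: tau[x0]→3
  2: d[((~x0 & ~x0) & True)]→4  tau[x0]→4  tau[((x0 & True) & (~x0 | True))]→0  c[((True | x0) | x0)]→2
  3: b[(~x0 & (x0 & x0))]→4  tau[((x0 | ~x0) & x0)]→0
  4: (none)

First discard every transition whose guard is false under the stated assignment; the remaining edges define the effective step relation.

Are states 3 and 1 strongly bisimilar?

Answer: BISIMILAR

Trace:
Refine partition for ~:
  π0 = {{0,1,2,3,4}}
  π1 = {{0},{1,3,4},{2}}
Fixed point at round 2; 3 class(es).
[3]={1,3,4}  [1]={1,3,4}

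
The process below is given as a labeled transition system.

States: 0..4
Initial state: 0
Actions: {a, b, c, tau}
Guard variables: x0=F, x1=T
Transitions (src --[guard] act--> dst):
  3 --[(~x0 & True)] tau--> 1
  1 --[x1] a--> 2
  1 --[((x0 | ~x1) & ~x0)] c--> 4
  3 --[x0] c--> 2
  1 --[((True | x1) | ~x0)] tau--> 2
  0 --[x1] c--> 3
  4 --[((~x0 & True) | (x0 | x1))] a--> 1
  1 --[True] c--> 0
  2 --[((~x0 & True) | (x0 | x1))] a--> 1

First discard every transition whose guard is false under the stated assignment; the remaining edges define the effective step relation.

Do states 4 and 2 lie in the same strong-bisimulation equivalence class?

Refine partition for ~:
  round 0: {{0,1,2,3,4}}
  round 1: {{0},{1},{2,4},{3}}
Fixed point at round 2; 4 class(es).
4∈{2,4}, 2∈{2,4}

Answer: BISIMILAR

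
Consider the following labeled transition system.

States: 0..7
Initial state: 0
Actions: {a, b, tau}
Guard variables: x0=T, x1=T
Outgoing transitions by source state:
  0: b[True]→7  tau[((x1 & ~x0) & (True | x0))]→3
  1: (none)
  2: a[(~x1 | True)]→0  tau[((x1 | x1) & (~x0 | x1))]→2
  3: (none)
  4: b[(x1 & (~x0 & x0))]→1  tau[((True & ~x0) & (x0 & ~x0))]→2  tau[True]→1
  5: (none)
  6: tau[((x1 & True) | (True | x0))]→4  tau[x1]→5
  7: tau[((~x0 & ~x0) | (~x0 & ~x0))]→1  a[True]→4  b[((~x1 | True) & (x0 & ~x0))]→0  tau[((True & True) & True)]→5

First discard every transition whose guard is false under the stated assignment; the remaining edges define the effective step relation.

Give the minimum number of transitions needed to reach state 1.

Answer: 3

Analysis:
BFS to 1:
  L0 = {0}
  L1 = {7}
  L2 = {4,5}
  L3 = {1}
depth(1)=3, e.g. b·a·tau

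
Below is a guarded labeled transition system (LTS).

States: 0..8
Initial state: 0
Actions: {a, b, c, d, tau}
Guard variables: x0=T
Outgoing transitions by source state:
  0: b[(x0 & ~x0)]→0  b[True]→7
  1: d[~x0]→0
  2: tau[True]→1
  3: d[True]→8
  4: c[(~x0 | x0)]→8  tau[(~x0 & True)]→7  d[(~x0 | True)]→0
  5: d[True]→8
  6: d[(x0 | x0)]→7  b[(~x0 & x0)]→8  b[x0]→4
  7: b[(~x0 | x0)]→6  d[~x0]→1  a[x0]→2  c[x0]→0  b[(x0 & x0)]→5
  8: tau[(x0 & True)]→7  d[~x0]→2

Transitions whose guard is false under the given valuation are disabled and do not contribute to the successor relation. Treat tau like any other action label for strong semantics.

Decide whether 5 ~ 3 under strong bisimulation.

Compute ~ classes (split until stable):
  round 0: {{0,1,2,3,4,5,6,7,8}}
  round 1: {{0},{1},{2,8},{3,5},{4},{6},{7}}
  round 2: {{0},{1},{2},{3,5},{4},{6},{7},{8}}
8 equivalence class(es) (converged in 3)
[5]={3,5}  [3]={3,5}

Answer: BISIMILAR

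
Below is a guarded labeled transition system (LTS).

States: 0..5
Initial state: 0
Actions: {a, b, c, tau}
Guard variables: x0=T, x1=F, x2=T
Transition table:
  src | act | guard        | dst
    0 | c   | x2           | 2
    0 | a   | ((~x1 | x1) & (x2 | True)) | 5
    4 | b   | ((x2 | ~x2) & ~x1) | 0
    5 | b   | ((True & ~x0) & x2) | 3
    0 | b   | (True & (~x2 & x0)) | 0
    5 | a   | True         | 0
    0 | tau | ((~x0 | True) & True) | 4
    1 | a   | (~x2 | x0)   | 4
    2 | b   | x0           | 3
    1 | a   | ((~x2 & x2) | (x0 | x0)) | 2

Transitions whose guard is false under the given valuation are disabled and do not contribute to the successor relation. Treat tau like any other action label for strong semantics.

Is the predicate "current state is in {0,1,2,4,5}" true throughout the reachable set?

Inv-set: {0,1,2,4,5}
Reach set: {0,2,3,4,5}
  0: ✓
  2: ✓
  3: ✗ unsafe
  4: ✓
  5: ✓
counterexample path to 3: c·b

Answer: INVARIANT VIOLATED at state 3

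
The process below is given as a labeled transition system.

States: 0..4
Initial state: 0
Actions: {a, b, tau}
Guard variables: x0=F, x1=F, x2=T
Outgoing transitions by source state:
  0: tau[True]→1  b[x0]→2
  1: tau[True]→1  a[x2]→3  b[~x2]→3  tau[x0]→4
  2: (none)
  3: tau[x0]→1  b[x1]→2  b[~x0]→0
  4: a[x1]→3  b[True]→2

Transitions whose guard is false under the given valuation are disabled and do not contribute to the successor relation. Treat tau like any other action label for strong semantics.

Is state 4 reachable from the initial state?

Answer: UNREACHABLE

Trace:
After dropping false guards: 5 live edges.
depth 0: {0}
depth 1: {1}  cumulative {0,1}
depth 2: {3}  cumulative {0,1,3}
Reachable = {0,1,3}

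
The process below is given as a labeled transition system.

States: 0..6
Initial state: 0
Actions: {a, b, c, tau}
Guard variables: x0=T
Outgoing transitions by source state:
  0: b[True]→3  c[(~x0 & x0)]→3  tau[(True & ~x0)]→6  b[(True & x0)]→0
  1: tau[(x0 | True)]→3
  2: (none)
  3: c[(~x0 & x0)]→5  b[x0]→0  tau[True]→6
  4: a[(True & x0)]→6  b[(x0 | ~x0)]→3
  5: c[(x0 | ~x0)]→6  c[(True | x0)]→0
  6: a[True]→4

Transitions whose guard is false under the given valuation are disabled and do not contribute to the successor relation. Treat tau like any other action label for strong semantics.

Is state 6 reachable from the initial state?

Guard filter leaves 10 enabled edge(s).
L0 = {0}
L1 = {3}  cumulative {0,3}
L2 = {6}  cumulative {0,3,6}
L3 = {4}  cumulative {0,3,4,6}
Reach set: {0,3,4,6}
trace reaching 6: b·tau

Answer: REACHABLE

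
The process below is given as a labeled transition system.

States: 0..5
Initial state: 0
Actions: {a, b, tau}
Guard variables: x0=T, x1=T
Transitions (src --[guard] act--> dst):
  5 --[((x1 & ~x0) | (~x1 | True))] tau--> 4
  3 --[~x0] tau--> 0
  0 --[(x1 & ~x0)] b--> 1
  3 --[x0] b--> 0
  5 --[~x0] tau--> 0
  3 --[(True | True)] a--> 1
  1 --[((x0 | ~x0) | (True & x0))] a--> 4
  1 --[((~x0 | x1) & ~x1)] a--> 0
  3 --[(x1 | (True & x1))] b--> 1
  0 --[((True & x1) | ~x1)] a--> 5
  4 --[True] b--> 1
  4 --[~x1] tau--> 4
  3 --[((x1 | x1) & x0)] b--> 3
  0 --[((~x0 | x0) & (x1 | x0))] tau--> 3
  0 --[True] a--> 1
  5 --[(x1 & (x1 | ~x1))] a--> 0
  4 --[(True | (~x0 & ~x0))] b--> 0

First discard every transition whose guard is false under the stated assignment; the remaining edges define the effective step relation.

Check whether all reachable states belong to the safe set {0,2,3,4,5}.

Answer: INVARIANT VIOLATED at state 1

Analysis:
Safe = {0,2,3,4,5}
Reach set: {0,1,3,4,5}
  0: ✓
  1: ✗ unsafe
  3: ✓
  4: ✓
  5: ✓
counterexample path to 1: a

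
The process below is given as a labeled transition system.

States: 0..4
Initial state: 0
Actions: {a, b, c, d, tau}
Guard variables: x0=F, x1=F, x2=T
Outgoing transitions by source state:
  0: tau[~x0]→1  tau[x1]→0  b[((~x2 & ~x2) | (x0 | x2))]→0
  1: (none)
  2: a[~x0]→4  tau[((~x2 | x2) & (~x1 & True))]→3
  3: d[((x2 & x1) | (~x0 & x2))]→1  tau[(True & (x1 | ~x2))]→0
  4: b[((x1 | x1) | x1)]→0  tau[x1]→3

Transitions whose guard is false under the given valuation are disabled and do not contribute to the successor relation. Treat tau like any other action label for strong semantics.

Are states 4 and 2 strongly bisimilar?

Compute ~ classes (split until stable):
  π0 = {{0,1,2,3,4}}
  π1 = {{0},{1,4},{2},{3}}
4 equivalence class(es) (converged in 2)
[4]={1,4}  [2]={2}

Answer: NOT BISIMILAR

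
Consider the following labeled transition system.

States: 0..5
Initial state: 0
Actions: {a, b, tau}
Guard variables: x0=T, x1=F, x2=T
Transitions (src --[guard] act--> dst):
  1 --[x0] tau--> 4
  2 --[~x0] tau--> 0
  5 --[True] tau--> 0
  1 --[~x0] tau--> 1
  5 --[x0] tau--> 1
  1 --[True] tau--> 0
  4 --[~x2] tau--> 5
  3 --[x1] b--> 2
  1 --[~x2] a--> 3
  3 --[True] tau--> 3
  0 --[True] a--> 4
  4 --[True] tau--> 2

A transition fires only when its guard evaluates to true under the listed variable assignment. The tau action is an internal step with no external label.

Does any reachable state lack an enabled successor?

Answer: DEADLOCK at state 2

Working:
Reachable = {0,2,4}
  0: a→4  [deg 1]
  2: ∅  [deadlock]
  4: tau→2  [deg 1]
trace reaching 2: a·tau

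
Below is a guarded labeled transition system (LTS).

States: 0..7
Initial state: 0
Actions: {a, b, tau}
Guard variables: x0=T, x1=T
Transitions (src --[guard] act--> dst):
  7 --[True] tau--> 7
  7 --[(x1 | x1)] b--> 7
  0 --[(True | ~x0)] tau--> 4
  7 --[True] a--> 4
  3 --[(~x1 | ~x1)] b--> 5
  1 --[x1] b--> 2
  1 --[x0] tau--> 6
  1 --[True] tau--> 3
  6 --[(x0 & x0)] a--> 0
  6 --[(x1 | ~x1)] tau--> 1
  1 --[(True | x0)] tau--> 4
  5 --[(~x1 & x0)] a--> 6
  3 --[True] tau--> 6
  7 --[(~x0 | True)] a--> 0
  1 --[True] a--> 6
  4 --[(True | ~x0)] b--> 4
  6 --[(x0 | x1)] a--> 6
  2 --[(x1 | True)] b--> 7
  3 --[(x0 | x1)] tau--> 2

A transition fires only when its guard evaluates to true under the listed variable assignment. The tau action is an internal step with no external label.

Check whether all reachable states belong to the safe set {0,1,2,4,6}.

Inv-set: {0,1,2,4,6}
Reachable = {0,4}
  0: ok
  4: ok

Answer: INVARIANT HOLDS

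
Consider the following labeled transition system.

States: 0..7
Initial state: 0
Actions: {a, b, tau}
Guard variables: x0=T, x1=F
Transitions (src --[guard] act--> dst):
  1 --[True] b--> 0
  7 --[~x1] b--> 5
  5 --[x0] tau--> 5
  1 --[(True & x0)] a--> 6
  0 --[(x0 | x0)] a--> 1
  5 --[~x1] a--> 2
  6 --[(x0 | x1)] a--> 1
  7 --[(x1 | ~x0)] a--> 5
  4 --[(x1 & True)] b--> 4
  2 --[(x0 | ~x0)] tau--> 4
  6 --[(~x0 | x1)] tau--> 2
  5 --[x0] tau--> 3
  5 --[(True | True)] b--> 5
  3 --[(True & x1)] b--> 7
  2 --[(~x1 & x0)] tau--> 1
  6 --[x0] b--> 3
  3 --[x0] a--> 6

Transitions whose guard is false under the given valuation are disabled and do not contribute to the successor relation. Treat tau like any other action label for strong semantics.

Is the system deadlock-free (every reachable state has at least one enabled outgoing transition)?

Reach set: {0,1,3,6}
  0: a→1  [deg 1]
  1: a→6  b→0  [deg 2]
  3: a→6  [deg 1]
  6: a→1  b→3  [deg 2]

Answer: DEADLOCK-FREE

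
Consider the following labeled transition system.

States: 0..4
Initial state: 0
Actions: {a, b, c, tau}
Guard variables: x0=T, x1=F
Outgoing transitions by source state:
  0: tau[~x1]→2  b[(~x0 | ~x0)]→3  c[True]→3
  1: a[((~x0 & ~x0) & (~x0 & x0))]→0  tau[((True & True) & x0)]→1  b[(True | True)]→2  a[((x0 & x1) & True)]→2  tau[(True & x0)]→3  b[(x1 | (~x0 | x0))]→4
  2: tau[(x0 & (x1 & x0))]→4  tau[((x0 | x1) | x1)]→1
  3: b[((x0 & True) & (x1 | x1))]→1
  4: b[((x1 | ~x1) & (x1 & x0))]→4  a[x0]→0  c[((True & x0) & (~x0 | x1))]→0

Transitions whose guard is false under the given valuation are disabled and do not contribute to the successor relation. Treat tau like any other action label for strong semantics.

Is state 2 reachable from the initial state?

Guard filter leaves 8 enabled edge(s).
L0 = {0}
L1 = {2,3}  total {0,2,3}
L2 = {1}  total {0,1,2,3}
L3 = {4}  total {0,1,2,3,4}
Reach set: {0,1,2,3,4}
trace reaching 2: tau

Answer: REACHABLE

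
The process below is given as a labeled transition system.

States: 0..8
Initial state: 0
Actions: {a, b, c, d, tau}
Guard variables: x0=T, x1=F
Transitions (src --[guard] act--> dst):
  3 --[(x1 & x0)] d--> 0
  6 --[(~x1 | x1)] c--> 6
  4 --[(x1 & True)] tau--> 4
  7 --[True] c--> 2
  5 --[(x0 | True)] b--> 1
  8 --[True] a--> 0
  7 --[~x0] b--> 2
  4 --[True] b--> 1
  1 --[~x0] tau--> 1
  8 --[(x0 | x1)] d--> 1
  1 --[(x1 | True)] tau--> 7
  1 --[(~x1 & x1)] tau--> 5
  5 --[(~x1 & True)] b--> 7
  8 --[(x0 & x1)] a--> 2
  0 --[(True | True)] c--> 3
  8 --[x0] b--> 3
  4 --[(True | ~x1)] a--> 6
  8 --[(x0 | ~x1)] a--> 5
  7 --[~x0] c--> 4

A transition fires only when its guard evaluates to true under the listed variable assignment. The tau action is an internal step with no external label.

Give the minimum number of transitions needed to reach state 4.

Breadth-first toward 4:
  depth 0: {0}
  depth 1: {3}
4 never appears.

Answer: UNREACHABLE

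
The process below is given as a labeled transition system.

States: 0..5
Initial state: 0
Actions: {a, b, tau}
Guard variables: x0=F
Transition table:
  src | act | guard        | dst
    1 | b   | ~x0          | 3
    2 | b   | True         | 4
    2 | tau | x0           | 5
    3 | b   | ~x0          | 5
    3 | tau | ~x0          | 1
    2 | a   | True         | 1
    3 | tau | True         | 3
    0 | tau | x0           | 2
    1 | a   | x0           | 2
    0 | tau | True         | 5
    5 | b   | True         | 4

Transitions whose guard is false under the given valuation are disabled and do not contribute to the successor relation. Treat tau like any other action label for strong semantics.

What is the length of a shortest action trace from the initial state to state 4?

Answer: 2

Analysis:
BFS to 4:
  depth 0: {0}
  depth 1: {5}
  depth 2: {4}
first hit 4 at d=2 via tau·b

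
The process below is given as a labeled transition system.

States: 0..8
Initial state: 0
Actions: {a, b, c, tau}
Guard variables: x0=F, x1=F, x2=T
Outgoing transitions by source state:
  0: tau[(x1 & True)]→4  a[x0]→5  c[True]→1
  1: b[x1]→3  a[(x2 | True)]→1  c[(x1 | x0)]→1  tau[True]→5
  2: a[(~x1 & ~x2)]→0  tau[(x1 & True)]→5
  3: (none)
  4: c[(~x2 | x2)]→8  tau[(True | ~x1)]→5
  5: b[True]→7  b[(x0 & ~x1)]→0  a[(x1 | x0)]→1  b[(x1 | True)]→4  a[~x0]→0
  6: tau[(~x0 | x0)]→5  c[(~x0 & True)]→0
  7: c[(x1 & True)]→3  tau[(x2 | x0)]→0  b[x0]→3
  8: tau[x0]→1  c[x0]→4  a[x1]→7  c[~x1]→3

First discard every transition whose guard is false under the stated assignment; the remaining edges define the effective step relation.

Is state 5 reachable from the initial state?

12 transition(s) survive guard evaluation.
L0 = {0}
L1 = {1}  total {0,1}
L2 = {5}  total {0,1,5}
L3 = {4,7}  total {0,1,4,5,7}
L4 = {8}  total {0,1,4,5,7,8}
L5 = {3}  total {0,1,3,4,5,7,8}
R = {0,1,3,4,5,7,8}
witness 5: c·tau

Answer: REACHABLE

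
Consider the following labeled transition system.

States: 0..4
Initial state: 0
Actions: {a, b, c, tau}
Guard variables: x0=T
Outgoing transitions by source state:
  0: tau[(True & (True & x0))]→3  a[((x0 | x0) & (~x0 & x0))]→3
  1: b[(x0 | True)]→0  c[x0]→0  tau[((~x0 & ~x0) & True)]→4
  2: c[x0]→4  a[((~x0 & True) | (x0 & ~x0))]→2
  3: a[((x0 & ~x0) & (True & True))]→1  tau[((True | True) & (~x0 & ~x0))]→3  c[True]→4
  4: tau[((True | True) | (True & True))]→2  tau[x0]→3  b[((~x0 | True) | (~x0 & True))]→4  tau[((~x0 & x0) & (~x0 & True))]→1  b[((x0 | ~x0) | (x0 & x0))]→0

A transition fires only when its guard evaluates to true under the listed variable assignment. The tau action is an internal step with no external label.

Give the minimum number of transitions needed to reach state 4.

Answer: 2

Analysis:
BFS to 4:
  depth 0: {0}
  depth 1: {3}
  depth 2: {4}
4 enters at depth 2; path tau·c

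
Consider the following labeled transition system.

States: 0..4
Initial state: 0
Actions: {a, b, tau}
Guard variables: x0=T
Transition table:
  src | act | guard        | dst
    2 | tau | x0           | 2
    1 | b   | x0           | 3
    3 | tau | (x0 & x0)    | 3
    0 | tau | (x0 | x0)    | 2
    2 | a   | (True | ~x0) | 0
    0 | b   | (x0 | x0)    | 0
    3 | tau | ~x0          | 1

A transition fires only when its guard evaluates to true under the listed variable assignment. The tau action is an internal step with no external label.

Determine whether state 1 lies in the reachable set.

Answer: UNREACHABLE

Trace:
Guard filter leaves 6 enabled edge(s).
Layer 0: {0}
Layer 1: {2}  cumulative {0,2}
Reachable = {0,2}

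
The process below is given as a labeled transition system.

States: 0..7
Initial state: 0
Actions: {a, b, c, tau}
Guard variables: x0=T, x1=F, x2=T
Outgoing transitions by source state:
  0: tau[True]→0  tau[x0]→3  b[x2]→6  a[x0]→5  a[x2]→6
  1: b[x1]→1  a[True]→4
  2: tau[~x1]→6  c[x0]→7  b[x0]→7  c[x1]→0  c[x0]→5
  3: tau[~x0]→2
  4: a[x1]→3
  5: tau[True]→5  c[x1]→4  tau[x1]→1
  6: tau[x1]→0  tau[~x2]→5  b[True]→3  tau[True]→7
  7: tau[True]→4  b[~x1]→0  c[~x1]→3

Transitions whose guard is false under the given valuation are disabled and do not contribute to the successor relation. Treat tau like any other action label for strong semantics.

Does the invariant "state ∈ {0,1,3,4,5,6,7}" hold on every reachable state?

Answer: INVARIANT HOLDS

Analysis:
Allowed set {0,1,3,4,5,6,7}
R = {0,3,4,5,6,7}
  0: ✓
  3: ✓
  4: ✓
  5: ✓
  6: ✓
  7: ✓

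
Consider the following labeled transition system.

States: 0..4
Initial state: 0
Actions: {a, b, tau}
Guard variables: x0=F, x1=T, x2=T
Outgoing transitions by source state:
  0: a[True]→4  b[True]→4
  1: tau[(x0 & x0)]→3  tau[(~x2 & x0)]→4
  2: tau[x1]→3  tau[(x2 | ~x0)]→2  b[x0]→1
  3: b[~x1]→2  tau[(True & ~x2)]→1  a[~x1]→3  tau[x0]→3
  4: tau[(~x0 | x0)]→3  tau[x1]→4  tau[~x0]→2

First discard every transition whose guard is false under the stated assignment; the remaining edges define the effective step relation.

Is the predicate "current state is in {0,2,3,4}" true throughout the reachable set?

Answer: INVARIANT HOLDS

Working:
Allowed set {0,2,3,4}
Reachable = {0,2,3,4}
  0: safe
  2: safe
  3: safe
  4: safe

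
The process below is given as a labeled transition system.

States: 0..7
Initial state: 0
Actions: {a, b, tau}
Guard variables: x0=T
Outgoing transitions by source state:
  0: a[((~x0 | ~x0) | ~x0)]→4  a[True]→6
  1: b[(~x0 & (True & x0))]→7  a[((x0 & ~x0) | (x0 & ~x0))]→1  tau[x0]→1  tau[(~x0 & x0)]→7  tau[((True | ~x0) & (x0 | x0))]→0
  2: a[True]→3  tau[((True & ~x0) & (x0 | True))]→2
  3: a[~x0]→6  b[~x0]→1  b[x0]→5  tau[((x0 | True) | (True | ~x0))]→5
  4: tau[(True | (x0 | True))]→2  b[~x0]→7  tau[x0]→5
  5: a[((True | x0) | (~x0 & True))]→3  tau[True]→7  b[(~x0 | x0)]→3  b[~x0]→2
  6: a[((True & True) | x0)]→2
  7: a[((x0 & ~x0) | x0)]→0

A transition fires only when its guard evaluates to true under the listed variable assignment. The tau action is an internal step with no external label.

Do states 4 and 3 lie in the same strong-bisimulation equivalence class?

Compute ~ classes (split until stable):
  P[0] = {{0,1,2,3,4,5,6,7}}
  P[1] = {{0,2,6,7},{1,4},{3},{5}}
  P[2] = {{0,6,7},{1},{2},{3},{4},{5}}
  P[3] = {{0,7},{1},{2},{3},{4},{5},{6}}
  P[4] = {{0},{1},{2},{3},{4},{5},{6},{7}}
8 equivalence class(es) (converged in 5)
class of 4: {4}; class of 3: {3}

Answer: NOT BISIMILAR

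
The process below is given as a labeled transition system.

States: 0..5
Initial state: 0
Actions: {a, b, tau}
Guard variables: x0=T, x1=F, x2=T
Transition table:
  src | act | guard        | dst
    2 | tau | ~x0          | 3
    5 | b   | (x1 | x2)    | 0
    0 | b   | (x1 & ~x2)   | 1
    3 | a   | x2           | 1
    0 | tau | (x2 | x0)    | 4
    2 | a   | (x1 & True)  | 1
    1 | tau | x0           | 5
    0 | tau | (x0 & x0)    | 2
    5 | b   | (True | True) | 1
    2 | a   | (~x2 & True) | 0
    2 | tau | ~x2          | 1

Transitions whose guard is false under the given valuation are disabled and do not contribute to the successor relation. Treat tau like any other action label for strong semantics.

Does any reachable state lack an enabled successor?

R = {0,2,4}
  0: tau→2  tau→4  [2 exit(s)]
  2: ∅  [deadlock]
  4: ∅  [deadlock]
Path to 2: tau

Answer: DEADLOCK at state 2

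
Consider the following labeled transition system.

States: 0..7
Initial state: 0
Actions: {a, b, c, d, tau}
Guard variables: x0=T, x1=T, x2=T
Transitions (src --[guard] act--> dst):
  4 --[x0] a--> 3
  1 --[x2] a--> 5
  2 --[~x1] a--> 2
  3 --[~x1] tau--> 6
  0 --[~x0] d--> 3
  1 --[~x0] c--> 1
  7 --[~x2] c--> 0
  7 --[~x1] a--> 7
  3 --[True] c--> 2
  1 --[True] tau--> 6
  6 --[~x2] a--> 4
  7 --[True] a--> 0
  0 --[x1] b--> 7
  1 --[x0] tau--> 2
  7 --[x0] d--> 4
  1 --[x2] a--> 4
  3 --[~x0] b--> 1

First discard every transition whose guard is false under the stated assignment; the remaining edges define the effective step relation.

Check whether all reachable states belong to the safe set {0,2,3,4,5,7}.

Answer: INVARIANT HOLDS

Analysis:
Inv-set: {0,2,3,4,5,7}
R = {0,2,3,4,7}
  0: ok
  2: ok
  3: ok
  4: ok
  7: ok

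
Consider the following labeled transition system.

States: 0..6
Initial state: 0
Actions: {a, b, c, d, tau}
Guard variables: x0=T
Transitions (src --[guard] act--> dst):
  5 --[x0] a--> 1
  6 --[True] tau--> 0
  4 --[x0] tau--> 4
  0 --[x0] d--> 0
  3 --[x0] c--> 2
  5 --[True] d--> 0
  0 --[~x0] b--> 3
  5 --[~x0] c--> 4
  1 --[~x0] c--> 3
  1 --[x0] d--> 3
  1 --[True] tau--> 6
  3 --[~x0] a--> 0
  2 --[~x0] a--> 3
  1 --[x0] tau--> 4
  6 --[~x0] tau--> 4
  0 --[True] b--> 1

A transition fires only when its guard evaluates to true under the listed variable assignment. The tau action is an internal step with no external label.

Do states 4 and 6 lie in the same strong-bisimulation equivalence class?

Refine partition for ~:
  round 0: {{0,1,2,3,4,5,6}}
  round 1: {{0},{1},{2},{3},{4,6},{5}}
  round 2: {{0},{1},{2},{3},{4},{5},{6}}
stable after 3 split(s): 7 block(s)
[4]={4}  [6]={6}

Answer: NOT BISIMILAR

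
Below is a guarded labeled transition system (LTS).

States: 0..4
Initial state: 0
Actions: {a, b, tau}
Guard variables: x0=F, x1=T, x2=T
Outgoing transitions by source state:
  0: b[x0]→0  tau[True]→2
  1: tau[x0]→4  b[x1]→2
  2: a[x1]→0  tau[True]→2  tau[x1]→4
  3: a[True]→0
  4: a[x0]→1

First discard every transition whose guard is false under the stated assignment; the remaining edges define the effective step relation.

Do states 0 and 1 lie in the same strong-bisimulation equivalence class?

Answer: NOT BISIMILAR

Analysis:
Compute ~ classes (split until stable):
  round 0: {{0,1,2,3,4}}
  round 1: {{0},{1},{2},{3},{4}}
Fixed point at round 2; 5 class(es).
[0]={0}  [1]={1}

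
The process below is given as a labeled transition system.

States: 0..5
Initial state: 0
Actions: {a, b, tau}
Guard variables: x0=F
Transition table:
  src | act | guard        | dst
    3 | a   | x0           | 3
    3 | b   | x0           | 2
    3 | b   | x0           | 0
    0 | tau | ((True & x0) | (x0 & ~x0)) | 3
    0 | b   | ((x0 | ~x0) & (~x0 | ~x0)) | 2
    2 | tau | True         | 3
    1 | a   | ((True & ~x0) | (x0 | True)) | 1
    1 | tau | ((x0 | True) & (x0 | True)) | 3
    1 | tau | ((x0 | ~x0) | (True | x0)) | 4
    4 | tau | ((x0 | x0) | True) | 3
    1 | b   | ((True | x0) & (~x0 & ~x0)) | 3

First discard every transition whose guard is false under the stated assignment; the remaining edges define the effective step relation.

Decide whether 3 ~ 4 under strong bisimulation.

Answer: NOT BISIMILAR

Analysis:
Refine partition for ~:
  round 0: {{0,1,2,3,4,5}}
  round 1: {{0},{1},{2,4},{3,5}}
stable after 2 split(s): 4 block(s)
[3]={3,5}  [4]={2,4}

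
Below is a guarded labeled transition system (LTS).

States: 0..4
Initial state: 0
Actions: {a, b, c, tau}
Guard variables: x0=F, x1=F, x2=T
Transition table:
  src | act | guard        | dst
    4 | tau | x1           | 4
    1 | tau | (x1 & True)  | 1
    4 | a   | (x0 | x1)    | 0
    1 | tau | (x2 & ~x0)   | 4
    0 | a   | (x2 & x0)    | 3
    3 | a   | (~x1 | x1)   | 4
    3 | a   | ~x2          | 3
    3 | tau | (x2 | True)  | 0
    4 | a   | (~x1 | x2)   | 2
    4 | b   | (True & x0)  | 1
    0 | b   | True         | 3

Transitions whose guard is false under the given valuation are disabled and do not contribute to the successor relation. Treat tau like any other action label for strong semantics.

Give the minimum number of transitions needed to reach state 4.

Answer: 2

Working:
BFS to 4:
  Layer 0: {0}
  Layer 1: {3}
  Layer 2: {4}
depth(4)=2, e.g. b·a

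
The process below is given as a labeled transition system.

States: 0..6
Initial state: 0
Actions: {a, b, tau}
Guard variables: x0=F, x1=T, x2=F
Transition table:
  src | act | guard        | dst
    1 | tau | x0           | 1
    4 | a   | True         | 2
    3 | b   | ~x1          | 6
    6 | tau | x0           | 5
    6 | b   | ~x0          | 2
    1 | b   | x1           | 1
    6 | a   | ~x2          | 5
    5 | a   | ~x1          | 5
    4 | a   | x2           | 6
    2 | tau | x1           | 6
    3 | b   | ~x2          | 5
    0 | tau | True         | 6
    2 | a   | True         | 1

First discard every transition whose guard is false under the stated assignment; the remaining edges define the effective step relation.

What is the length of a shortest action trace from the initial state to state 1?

Answer: 3

Working:
Breadth-first toward 1:
  depth 0: {0}
  depth 1: {6}
  depth 2: {2,5}
  depth 3: {1}
first hit 1 at d=3 via tau·b·a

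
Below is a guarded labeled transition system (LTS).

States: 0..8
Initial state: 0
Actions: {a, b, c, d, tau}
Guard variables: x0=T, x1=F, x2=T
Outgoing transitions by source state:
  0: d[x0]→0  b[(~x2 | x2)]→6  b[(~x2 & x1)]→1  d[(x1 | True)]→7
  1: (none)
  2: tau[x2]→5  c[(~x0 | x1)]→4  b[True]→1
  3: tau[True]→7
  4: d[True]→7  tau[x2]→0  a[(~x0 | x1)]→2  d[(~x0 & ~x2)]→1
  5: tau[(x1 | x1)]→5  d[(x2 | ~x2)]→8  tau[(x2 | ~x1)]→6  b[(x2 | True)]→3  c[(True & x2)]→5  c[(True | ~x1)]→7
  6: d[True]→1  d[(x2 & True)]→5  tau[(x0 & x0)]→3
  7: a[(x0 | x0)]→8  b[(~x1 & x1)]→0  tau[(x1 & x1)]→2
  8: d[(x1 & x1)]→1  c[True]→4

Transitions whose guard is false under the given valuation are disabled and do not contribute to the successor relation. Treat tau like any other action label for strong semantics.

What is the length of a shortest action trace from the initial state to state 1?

Answer: 2

Trace:
Breadth-first toward 1:
  depth 0: {0}
  depth 1: {6,7}
  depth 2: {1,3,5,8}
1 enters at depth 2; path b·d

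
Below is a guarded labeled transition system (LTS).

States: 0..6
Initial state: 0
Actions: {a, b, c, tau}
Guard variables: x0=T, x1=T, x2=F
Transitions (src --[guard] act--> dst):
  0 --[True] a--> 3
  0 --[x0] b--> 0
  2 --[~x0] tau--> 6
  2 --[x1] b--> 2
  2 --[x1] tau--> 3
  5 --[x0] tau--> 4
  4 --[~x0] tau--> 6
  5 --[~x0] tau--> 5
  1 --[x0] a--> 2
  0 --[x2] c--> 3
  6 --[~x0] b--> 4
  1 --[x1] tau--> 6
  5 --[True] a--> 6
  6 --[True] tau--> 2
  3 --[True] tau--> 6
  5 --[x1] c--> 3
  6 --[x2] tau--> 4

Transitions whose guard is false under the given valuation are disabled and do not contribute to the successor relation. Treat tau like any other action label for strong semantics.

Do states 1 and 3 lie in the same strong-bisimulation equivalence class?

Answer: NOT BISIMILAR

Trace:
Bisimulation quotient by refinement:
  P[0] = {{0,1,2,3,4,5,6}}
  P[1] = {{0},{1},{2},{3,6},{4},{5}}
  P[2] = {{0},{1},{2},{3},{4},{5},{6}}
7 equivalence class(es) (converged in 3)
class of 1: {1}; class of 3: {3}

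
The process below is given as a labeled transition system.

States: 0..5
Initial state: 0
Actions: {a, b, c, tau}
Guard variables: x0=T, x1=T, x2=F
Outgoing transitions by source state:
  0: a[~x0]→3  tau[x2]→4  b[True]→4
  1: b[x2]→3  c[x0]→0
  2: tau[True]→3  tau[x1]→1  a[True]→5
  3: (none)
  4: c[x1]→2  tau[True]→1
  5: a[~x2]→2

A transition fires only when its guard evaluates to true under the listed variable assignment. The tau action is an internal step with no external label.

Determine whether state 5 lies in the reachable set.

Answer: REACHABLE

Working:
8 transition(s) survive guard evaluation.
depth 0: {0}
depth 1: {4}  cumulative {0,4}
depth 2: {1,2}  cumulative {0,1,2,4}
depth 3: {3,5}  cumulative {0,1,2,3,4,5}
R = {0,1,2,3,4,5}
trace reaching 5: b·c·a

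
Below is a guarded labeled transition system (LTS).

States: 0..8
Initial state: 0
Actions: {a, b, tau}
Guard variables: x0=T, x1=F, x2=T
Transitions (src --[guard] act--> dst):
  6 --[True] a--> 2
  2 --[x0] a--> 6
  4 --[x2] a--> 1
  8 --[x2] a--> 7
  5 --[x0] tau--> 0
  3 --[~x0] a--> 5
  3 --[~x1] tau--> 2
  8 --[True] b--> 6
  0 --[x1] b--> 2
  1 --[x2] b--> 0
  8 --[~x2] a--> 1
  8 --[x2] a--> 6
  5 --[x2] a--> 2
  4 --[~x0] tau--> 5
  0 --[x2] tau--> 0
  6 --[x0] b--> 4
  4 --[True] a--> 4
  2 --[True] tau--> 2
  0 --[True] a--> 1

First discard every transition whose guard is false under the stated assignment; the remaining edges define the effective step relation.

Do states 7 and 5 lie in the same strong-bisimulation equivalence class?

Bisimulation quotient by refinement:
  π0 = {{0,1,2,3,4,5,6,7,8}}
  π1 = {{0,2,5},{1},{3},{4},{6,8},{7}}
  π2 = {{0},{1},{2},{3},{4},{5},{6},{7},{8}}
9 equivalence class(es) (converged in 3)
class of 7: {7}; class of 5: {5}

Answer: NOT BISIMILAR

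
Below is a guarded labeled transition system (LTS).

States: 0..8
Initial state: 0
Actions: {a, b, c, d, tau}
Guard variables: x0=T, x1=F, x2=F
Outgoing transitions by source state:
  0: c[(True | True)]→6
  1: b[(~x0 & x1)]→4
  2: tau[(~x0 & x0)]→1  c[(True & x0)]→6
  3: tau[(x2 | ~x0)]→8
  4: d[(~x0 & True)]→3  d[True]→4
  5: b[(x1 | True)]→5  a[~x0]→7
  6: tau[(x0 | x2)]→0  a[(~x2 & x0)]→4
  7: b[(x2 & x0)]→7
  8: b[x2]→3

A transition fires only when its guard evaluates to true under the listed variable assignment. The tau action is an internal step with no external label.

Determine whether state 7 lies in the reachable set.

Guard filter leaves 6 enabled edge(s).
depth 0: {0}
depth 1: {6}  cumulative {0,6}
depth 2: {4}  cumulative {0,4,6}
R = {0,4,6}

Answer: UNREACHABLE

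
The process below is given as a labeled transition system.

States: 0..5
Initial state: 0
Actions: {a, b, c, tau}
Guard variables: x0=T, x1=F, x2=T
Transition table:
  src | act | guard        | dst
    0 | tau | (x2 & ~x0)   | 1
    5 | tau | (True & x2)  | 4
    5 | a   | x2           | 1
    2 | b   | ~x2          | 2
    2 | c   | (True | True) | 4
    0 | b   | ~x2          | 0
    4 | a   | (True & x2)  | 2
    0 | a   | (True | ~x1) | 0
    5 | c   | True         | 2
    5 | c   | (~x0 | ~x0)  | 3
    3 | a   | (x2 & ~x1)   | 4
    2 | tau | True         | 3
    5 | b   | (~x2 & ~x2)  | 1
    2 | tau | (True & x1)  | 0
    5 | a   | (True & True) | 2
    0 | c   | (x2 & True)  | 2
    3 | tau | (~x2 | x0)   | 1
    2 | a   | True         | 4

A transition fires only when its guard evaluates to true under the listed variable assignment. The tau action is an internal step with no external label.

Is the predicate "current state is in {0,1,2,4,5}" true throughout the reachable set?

Inv-set: {0,1,2,4,5}
Reach set: {0,1,2,3,4}
  0: safe
  1: safe
  2: safe
  3: ✗ unsafe
  4: safe
witness against invariant: c·tau → 3

Answer: INVARIANT VIOLATED at state 3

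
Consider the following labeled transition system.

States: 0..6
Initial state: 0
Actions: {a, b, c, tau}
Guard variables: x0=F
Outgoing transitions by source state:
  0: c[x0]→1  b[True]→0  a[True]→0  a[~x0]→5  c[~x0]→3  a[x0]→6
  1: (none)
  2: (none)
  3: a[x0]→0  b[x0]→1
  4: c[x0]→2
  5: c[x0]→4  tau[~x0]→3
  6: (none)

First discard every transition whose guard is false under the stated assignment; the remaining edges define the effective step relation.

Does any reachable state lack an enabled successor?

Answer: DEADLOCK at state 3

Working:
Reachable = {0,3,5}
  0: a→0  a→5  b→0  c→3  [4 exit(s)]
  3: ∅  [STUCK]
  5: tau→3  [1 exit(s)]
trace reaching 3: c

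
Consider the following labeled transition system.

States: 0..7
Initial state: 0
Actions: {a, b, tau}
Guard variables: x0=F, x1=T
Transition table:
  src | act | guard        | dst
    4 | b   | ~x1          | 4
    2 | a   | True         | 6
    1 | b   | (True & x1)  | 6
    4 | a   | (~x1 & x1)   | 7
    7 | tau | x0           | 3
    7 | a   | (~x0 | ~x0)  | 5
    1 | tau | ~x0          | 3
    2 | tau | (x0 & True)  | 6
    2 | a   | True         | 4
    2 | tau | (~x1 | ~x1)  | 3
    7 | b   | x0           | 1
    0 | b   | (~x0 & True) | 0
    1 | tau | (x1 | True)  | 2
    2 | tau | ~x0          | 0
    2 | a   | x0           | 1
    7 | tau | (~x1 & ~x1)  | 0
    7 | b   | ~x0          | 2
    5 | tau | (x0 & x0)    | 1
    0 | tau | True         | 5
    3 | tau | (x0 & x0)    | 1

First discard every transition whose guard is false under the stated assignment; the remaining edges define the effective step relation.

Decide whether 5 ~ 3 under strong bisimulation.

Refine partition for ~:
  P[0] = {{0,1,2,3,4,5,6,7}}
  P[1] = {{0,1},{2},{3,4,5,6},{7}}
  P[2] = {{0},{1},{2},{3,4,5,6},{7}}
stable after 3 split(s): 5 block(s)
5∈{3,4,5,6}, 3∈{3,4,5,6}

Answer: BISIMILAR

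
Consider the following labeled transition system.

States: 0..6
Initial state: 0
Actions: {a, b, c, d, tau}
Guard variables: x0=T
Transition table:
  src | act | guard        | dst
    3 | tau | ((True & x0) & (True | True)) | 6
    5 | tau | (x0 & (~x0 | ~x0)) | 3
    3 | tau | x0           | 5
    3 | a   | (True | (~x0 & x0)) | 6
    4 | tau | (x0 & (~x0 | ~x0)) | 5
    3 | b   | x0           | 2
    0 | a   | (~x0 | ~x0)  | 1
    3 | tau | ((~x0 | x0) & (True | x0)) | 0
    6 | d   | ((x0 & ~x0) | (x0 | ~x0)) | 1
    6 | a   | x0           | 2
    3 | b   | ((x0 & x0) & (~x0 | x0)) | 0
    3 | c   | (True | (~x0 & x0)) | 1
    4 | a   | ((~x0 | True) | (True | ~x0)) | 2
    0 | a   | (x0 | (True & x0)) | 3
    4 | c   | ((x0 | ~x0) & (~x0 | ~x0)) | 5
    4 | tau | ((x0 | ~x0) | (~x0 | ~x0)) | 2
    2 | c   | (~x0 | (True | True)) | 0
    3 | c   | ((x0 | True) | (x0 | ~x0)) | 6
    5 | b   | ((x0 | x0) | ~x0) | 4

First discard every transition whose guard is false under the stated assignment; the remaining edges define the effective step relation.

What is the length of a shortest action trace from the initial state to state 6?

Answer: 2

Analysis:
Breadth-first toward 6:
  Layer 0: {0}
  Layer 1: {3}
  Layer 2: {1,2,5,6}
depth(6)=2, e.g. a·a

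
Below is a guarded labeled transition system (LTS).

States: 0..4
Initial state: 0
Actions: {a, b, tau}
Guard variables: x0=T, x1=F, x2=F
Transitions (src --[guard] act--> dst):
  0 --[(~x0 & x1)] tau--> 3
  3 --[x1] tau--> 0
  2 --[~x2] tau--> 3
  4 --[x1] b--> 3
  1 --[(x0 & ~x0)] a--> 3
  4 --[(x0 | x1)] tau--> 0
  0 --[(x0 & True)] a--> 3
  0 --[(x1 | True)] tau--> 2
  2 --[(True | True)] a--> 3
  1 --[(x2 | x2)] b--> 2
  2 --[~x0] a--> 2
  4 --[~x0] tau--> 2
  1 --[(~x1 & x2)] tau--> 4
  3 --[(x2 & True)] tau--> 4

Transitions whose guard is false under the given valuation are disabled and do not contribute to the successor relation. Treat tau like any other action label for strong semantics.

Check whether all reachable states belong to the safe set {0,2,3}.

Inv-set: {0,2,3}
Reach set: {0,2,3}
  0: ✓
  2: ✓
  3: ✓

Answer: INVARIANT HOLDS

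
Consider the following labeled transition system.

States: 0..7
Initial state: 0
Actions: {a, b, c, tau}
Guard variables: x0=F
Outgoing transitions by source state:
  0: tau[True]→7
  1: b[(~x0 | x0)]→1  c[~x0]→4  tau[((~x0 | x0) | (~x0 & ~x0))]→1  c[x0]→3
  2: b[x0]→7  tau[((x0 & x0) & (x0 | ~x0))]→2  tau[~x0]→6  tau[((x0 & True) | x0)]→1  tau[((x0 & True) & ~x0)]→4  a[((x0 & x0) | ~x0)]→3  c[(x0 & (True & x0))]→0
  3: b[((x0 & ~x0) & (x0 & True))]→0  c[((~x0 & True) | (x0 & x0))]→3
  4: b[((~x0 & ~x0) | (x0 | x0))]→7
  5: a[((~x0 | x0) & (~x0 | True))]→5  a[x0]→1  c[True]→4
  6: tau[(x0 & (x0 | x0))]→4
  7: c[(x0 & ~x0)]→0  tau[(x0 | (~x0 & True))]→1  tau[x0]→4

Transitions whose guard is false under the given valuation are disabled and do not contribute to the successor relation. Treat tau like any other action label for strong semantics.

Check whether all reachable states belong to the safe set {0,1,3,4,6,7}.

Answer: INVARIANT HOLDS

Working:
Safe = {0,1,3,4,6,7}
R = {0,1,4,7}
  0: ✓
  1: ✓
  4: ✓
  7: ✓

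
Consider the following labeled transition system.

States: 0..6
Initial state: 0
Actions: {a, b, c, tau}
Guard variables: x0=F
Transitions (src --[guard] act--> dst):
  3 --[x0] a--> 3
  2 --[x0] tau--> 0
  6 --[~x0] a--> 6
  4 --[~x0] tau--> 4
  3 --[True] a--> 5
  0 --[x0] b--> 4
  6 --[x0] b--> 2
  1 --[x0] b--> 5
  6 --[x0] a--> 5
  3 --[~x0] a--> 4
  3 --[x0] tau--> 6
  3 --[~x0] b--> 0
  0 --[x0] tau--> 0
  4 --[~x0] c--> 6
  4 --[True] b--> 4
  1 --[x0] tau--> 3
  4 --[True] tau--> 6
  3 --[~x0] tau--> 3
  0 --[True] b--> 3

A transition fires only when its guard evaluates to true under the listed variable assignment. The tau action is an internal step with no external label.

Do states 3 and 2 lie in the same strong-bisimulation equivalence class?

Compute ~ classes (split until stable):
  π0 = {{0,1,2,3,4,5,6}}
  π1 = {{0},{1,2,5},{3},{4},{6}}
Fixed point at round 2; 5 class(es).
3∈{3}, 2∈{1,2,5}

Answer: NOT BISIMILAR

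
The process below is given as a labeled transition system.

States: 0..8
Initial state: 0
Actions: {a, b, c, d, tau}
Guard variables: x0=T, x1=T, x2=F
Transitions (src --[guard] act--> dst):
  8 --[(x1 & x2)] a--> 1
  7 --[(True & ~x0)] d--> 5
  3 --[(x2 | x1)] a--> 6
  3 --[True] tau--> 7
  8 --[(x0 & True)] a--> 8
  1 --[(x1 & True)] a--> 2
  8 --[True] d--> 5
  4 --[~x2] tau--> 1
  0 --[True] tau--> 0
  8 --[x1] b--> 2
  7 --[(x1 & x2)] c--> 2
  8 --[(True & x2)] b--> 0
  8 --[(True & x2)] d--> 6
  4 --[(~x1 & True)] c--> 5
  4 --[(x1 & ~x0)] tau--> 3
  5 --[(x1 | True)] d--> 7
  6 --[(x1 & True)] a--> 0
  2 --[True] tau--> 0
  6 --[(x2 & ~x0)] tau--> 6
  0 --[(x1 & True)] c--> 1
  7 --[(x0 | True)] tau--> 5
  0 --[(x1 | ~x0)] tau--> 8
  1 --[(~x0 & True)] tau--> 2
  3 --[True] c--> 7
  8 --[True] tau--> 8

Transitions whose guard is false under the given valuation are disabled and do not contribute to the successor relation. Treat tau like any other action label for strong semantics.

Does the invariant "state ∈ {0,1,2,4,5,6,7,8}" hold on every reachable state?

Answer: INVARIANT HOLDS

Trace:
Allowed set {0,1,2,4,5,6,7,8}
R = {0,1,2,5,7,8}
  0: safe
  1: safe
  2: safe
  5: safe
  7: safe
  8: safe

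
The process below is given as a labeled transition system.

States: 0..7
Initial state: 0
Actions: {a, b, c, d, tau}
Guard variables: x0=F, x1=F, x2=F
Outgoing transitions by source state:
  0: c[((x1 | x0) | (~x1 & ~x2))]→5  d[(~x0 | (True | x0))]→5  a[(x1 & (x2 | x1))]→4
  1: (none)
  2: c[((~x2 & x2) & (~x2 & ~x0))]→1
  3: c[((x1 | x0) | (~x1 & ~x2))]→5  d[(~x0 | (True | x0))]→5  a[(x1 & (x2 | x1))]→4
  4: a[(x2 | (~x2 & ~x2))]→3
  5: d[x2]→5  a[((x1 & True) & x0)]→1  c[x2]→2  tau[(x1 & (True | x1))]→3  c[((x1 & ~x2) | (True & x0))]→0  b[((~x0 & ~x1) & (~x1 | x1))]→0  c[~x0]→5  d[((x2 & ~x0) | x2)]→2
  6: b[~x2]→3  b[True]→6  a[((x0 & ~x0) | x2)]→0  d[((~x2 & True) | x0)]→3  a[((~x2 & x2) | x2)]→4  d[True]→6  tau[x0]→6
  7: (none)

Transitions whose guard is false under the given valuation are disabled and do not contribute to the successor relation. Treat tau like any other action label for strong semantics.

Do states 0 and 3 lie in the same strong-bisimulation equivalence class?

Answer: BISIMILAR

Analysis:
Bisimulation quotient by refinement:
  P[0] = {{0,1,2,3,4,5,6,7}}
  P[1] = {{0,3},{1,2,7},{4},{5},{6}}
5 equivalence class(es) (converged in 2)
class of 0: {0,3}; class of 3: {0,3}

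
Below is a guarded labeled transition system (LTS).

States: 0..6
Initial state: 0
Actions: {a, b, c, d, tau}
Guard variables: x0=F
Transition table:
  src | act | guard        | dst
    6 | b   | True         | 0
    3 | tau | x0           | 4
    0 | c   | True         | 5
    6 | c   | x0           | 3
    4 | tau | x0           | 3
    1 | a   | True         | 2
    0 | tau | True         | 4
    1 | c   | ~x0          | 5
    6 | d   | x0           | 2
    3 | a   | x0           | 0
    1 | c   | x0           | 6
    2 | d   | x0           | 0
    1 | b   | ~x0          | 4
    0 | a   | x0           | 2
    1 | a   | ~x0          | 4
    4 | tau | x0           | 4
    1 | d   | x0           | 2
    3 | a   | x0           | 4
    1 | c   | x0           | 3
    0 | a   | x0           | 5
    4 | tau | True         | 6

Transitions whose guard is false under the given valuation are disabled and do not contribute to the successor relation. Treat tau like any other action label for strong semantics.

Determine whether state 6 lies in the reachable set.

Answer: REACHABLE

Working:
8 transition(s) survive guard evaluation.
L0 = {0}
L1 = {4,5}  total {0,4,5}
L2 = {6}  total {0,4,5,6}
R = {0,4,5,6}
witness 6: tau·tau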